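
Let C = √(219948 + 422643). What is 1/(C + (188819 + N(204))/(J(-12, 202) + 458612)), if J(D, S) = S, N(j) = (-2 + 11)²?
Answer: -21667491150/33817994972700059 + 157882714947*√71399/33817994972700059 ≈ 0.0012468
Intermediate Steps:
N(j) = 81 (N(j) = 9² = 81)
C = 3*√71399 (C = √642591 = 3*√71399 ≈ 801.62)
1/(C + (188819 + N(204))/(J(-12, 202) + 458612)) = 1/(3*√71399 + (188819 + 81)/(202 + 458612)) = 1/(3*√71399 + 188900/458814) = 1/(3*√71399 + 188900*(1/458814)) = 1/(3*√71399 + 94450/229407) = 1/(94450/229407 + 3*√71399)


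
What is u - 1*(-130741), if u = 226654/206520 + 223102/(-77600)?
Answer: 26190256296967/200324400 ≈ 1.3074e+5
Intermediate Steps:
u = -356083433/200324400 (u = 226654*(1/206520) + 223102*(-1/77600) = 113327/103260 - 111551/38800 = -356083433/200324400 ≈ -1.7775)
u - 1*(-130741) = -356083433/200324400 - 1*(-130741) = -356083433/200324400 + 130741 = 26190256296967/200324400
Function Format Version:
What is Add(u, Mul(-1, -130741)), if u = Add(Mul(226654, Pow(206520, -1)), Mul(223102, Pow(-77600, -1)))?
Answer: Rational(26190256296967, 200324400) ≈ 1.3074e+5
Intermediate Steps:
u = Rational(-356083433, 200324400) (u = Add(Mul(226654, Rational(1, 206520)), Mul(223102, Rational(-1, 77600))) = Add(Rational(113327, 103260), Rational(-111551, 38800)) = Rational(-356083433, 200324400) ≈ -1.7775)
Add(u, Mul(-1, -130741)) = Add(Rational(-356083433, 200324400), Mul(-1, -130741)) = Add(Rational(-356083433, 200324400), 130741) = Rational(26190256296967, 200324400)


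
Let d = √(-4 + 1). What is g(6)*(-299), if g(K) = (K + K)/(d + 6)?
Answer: -552 + 92*I*√3 ≈ -552.0 + 159.35*I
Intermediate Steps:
d = I*√3 (d = √(-3) = I*√3 ≈ 1.732*I)
g(K) = 2*K/(6 + I*√3) (g(K) = (K + K)/(I*√3 + 6) = (2*K)/(6 + I*√3) = 2*K/(6 + I*√3))
g(6)*(-299) = ((4/13)*6 - 2/39*I*6*√3)*(-299) = (24/13 - 4*I*√3/13)*(-299) = -552 + 92*I*√3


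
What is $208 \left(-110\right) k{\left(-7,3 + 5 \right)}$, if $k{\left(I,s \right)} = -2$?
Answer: $45760$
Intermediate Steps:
$208 \left(-110\right) k{\left(-7,3 + 5 \right)} = 208 \left(-110\right) \left(-2\right) = \left(-22880\right) \left(-2\right) = 45760$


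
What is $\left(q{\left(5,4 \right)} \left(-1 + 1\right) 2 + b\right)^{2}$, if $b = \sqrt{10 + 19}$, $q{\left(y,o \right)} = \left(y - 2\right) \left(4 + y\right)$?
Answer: $29$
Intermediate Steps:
$q{\left(y,o \right)} = \left(-2 + y\right) \left(4 + y\right)$
$b = \sqrt{29} \approx 5.3852$
$\left(q{\left(5,4 \right)} \left(-1 + 1\right) 2 + b\right)^{2} = \left(\left(-8 + 5^{2} + 2 \cdot 5\right) \left(-1 + 1\right) 2 + \sqrt{29}\right)^{2} = \left(\left(-8 + 25 + 10\right) 0 \cdot 2 + \sqrt{29}\right)^{2} = \left(27 \cdot 0 \cdot 2 + \sqrt{29}\right)^{2} = \left(0 \cdot 2 + \sqrt{29}\right)^{2} = \left(0 + \sqrt{29}\right)^{2} = \left(\sqrt{29}\right)^{2} = 29$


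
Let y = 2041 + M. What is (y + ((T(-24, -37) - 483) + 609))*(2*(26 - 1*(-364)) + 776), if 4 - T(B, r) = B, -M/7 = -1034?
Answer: 14677748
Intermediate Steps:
M = 7238 (M = -7*(-1034) = 7238)
T(B, r) = 4 - B
y = 9279 (y = 2041 + 7238 = 9279)
(y + ((T(-24, -37) - 483) + 609))*(2*(26 - 1*(-364)) + 776) = (9279 + (((4 - 1*(-24)) - 483) + 609))*(2*(26 - 1*(-364)) + 776) = (9279 + (((4 + 24) - 483) + 609))*(2*(26 + 364) + 776) = (9279 + ((28 - 483) + 609))*(2*390 + 776) = (9279 + (-455 + 609))*(780 + 776) = (9279 + 154)*1556 = 9433*1556 = 14677748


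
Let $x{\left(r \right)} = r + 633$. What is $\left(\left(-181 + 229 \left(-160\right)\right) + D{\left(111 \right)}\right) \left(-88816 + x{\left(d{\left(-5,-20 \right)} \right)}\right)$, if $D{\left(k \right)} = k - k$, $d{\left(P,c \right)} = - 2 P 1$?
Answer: $3246618033$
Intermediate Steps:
$d{\left(P,c \right)} = - 2 P$
$x{\left(r \right)} = 633 + r$
$D{\left(k \right)} = 0$
$\left(\left(-181 + 229 \left(-160\right)\right) + D{\left(111 \right)}\right) \left(-88816 + x{\left(d{\left(-5,-20 \right)} \right)}\right) = \left(\left(-181 + 229 \left(-160\right)\right) + 0\right) \left(-88816 + \left(633 - -10\right)\right) = \left(\left(-181 - 36640\right) + 0\right) \left(-88816 + \left(633 + 10\right)\right) = \left(-36821 + 0\right) \left(-88816 + 643\right) = \left(-36821\right) \left(-88173\right) = 3246618033$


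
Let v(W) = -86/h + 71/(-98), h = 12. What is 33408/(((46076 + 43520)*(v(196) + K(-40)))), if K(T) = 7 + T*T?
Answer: 1227744/5265310531 ≈ 0.00023318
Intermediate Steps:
K(T) = 7 + T**2
v(W) = -1160/147 (v(W) = -86/12 + 71/(-98) = -86*1/12 + 71*(-1/98) = -43/6 - 71/98 = -1160/147)
33408/(((46076 + 43520)*(v(196) + K(-40)))) = 33408/(((46076 + 43520)*(-1160/147 + (7 + (-40)**2)))) = 33408/((89596*(-1160/147 + (7 + 1600)))) = 33408/((89596*(-1160/147 + 1607))) = 33408/((89596*(235069/147))) = 33408/(21061242124/147) = 33408*(147/21061242124) = 1227744/5265310531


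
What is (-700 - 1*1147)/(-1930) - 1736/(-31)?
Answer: 109927/1930 ≈ 56.957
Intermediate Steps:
(-700 - 1*1147)/(-1930) - 1736/(-31) = (-700 - 1147)*(-1/1930) - 1736*(-1/31) = -1847*(-1/1930) + 56 = 1847/1930 + 56 = 109927/1930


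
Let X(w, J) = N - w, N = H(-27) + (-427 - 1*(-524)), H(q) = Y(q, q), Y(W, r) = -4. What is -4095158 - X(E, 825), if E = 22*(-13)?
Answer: -4095537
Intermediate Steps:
E = -286
H(q) = -4
N = 93 (N = -4 + (-427 - 1*(-524)) = -4 + (-427 + 524) = -4 + 97 = 93)
X(w, J) = 93 - w
-4095158 - X(E, 825) = -4095158 - (93 - 1*(-286)) = -4095158 - (93 + 286) = -4095158 - 1*379 = -4095158 - 379 = -4095537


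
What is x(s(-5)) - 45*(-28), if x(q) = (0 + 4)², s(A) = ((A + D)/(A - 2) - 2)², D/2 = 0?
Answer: 1276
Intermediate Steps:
D = 0 (D = 2*0 = 0)
s(A) = (-2 + A/(-2 + A))² (s(A) = ((A + 0)/(A - 2) - 2)² = (A/(-2 + A) - 2)² = (-2 + A/(-2 + A))²)
x(q) = 16 (x(q) = 4² = 16)
x(s(-5)) - 45*(-28) = 16 - 45*(-28) = 16 + 1260 = 1276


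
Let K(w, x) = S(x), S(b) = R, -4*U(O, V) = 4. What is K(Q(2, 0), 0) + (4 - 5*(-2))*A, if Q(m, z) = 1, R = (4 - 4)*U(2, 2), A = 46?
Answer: 644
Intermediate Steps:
U(O, V) = -1 (U(O, V) = -¼*4 = -1)
R = 0 (R = (4 - 4)*(-1) = 0*(-1) = 0)
S(b) = 0
K(w, x) = 0
K(Q(2, 0), 0) + (4 - 5*(-2))*A = 0 + (4 - 5*(-2))*46 = 0 + (4 + 10)*46 = 0 + 14*46 = 0 + 644 = 644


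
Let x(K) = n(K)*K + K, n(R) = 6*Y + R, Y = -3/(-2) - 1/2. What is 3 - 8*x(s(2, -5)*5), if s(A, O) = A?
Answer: -1357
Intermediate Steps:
Y = 1 (Y = -3*(-½) - 1*½ = 3/2 - ½ = 1)
n(R) = 6 + R (n(R) = 6*1 + R = 6 + R)
x(K) = K + K*(6 + K) (x(K) = (6 + K)*K + K = K*(6 + K) + K = K + K*(6 + K))
3 - 8*x(s(2, -5)*5) = 3 - 8*2*5*(7 + 2*5) = 3 - 80*(7 + 10) = 3 - 80*17 = 3 - 8*170 = 3 - 1360 = -1357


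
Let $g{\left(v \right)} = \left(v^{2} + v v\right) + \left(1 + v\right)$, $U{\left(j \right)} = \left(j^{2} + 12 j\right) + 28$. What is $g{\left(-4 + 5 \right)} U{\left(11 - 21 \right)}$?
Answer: $32$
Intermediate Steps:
$U{\left(j \right)} = 28 + j^{2} + 12 j$
$g{\left(v \right)} = 1 + v + 2 v^{2}$ ($g{\left(v \right)} = \left(v^{2} + v^{2}\right) + \left(1 + v\right) = 2 v^{2} + \left(1 + v\right) = 1 + v + 2 v^{2}$)
$g{\left(-4 + 5 \right)} U{\left(11 - 21 \right)} = \left(1 + \left(-4 + 5\right) + 2 \left(-4 + 5\right)^{2}\right) \left(28 + \left(11 - 21\right)^{2} + 12 \left(11 - 21\right)\right) = \left(1 + 1 + 2 \cdot 1^{2}\right) \left(28 + \left(-10\right)^{2} + 12 \left(-10\right)\right) = \left(1 + 1 + 2 \cdot 1\right) \left(28 + 100 - 120\right) = \left(1 + 1 + 2\right) 8 = 4 \cdot 8 = 32$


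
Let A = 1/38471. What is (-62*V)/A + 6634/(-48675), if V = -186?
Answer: 21594545560466/48675 ≈ 4.4365e+8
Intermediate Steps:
A = 1/38471 ≈ 2.5994e-5
(-62*V)/A + 6634/(-48675) = (-62*(-186))/(1/38471) + 6634/(-48675) = 11532*38471 + 6634*(-1/48675) = 443647572 - 6634/48675 = 21594545560466/48675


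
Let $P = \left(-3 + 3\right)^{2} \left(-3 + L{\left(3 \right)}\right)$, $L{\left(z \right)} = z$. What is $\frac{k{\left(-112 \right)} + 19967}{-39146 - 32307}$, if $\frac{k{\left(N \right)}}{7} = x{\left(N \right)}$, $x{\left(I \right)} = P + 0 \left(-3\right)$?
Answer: $- \frac{19967}{71453} \approx -0.27944$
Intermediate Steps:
$P = 0$ ($P = \left(-3 + 3\right)^{2} \left(-3 + 3\right) = 0^{2} \cdot 0 = 0 \cdot 0 = 0$)
$x{\left(I \right)} = 0$ ($x{\left(I \right)} = 0 + 0 \left(-3\right) = 0 + 0 = 0$)
$k{\left(N \right)} = 0$ ($k{\left(N \right)} = 7 \cdot 0 = 0$)
$\frac{k{\left(-112 \right)} + 19967}{-39146 - 32307} = \frac{0 + 19967}{-39146 - 32307} = \frac{19967}{-71453} = 19967 \left(- \frac{1}{71453}\right) = - \frac{19967}{71453}$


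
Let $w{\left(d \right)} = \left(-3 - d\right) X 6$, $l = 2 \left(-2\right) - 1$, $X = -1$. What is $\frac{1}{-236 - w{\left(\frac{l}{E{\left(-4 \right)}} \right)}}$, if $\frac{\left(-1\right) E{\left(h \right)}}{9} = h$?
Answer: $- \frac{6}{1519} \approx -0.00395$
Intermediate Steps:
$E{\left(h \right)} = - 9 h$
$l = -5$ ($l = -4 - 1 = -5$)
$w{\left(d \right)} = 18 + 6 d$ ($w{\left(d \right)} = \left(-3 - d\right) \left(-1\right) 6 = \left(3 + d\right) 6 = 18 + 6 d$)
$\frac{1}{-236 - w{\left(\frac{l}{E{\left(-4 \right)}} \right)}} = \frac{1}{-236 - \left(18 + 6 \left(- \frac{5}{\left(-9\right) \left(-4\right)}\right)\right)} = \frac{1}{-236 - \left(18 + 6 \left(- \frac{5}{36}\right)\right)} = \frac{1}{-236 - \left(18 - \frac{5}{6}\right)} = \frac{1}{-236 - \frac{103}{6}} = \frac{1}{- \frac{1519}{6}} = - \frac{6}{1519}$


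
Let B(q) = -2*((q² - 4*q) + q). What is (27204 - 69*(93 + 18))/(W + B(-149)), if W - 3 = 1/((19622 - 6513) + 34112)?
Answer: -922934445/2138780752 ≈ -0.43152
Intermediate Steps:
B(q) = -2*q² + 6*q (B(q) = -2*(q² - 3*q) = -2*q² + 6*q)
W = 141664/47221 (W = 3 + 1/((19622 - 6513) + 34112) = 3 + 1/(13109 + 34112) = 3 + 1/47221 = 141664/47221 ≈ 3.0000)
(27204 - 69*(93 + 18))/(W + B(-149)) = (27204 - 69*(93 + 18))/(141664/47221 + 2*(-149)*(3 - 1*(-149))) = (27204 - 69*111)/(141664/47221 + 2*(-149)*(3 + 149)) = (27204 - 7659)/(141664/47221 + 2*(-149)*152) = 19545/(141664/47221 - 45296) = 19545/(-2138780752/47221) = 19545*(-47221/2138780752) = -922934445/2138780752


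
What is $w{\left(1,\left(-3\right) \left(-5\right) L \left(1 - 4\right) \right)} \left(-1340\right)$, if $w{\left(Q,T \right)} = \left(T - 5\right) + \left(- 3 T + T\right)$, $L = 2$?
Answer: $-113900$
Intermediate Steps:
$w{\left(Q,T \right)} = -5 - T$ ($w{\left(Q,T \right)} = \left(-5 + T\right) - 2 T = -5 - T$)
$w{\left(1,\left(-3\right) \left(-5\right) L \left(1 - 4\right) \right)} \left(-1340\right) = \left(-5 - \left(-3\right) \left(-5\right) 2 \left(1 - 4\right)\right) \left(-1340\right) = \left(-5 - 15 \cdot 2 \left(-3\right)\right) \left(-1340\right) = \left(-5 - 30 \left(-3\right)\right) \left(-1340\right) = \left(-5 - -90\right) \left(-1340\right) = \left(-5 + 90\right) \left(-1340\right) = 85 \left(-1340\right) = -113900$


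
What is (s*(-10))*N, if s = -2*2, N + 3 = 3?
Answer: 0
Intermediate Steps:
N = 0 (N = -3 + 3 = 0)
s = -4
(s*(-10))*N = -4*(-10)*0 = 40*0 = 0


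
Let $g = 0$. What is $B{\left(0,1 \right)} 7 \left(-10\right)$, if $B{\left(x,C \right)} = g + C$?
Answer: $-70$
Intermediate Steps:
$B{\left(x,C \right)} = C$ ($B{\left(x,C \right)} = 0 + C = C$)
$B{\left(0,1 \right)} 7 \left(-10\right) = 1 \cdot 7 \left(-10\right) = 7 \left(-10\right) = -70$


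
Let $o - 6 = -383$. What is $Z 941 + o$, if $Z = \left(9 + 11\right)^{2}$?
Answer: $376023$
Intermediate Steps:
$Z = 400$ ($Z = 20^{2} = 400$)
$o = -377$ ($o = 6 - 383 = -377$)
$Z 941 + o = 400 \cdot 941 - 377 = 376400 - 377 = 376023$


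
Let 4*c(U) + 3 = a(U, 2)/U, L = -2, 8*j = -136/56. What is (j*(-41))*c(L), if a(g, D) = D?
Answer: -697/56 ≈ -12.446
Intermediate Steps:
j = -17/56 (j = (-136/56)/8 = (-136*1/56)/8 = (1/8)*(-17/7) = -17/56 ≈ -0.30357)
c(U) = -3/4 + 1/(2*U) (c(U) = -3/4 + (2/U)/4 = -3/4 + 1/(2*U))
(j*(-41))*c(L) = (-17/56*(-41))*((1/4)*(2 - 3*(-2))/(-2)) = 697*((1/4)*(-1/2)*(2 + 6))/56 = 697*((1/4)*(-1/2)*8)/56 = (697/56)*(-1) = -697/56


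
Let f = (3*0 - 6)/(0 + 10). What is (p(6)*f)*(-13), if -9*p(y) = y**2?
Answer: -156/5 ≈ -31.200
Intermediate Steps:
f = -3/5 (f = (0 - 6)/10 = -6*1/10 = -3/5 ≈ -0.60000)
p(y) = -y**2/9
(p(6)*f)*(-13) = (-1/9*6**2*(-3/5))*(-13) = (-1/9*36*(-3/5))*(-13) = -4*(-3/5)*(-13) = (12/5)*(-13) = -156/5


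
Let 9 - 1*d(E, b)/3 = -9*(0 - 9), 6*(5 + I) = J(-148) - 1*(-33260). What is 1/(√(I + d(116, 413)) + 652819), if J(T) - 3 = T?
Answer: 3916914/2557035848777 - √190734/2557035848777 ≈ 1.5316e-6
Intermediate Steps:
J(T) = 3 + T
I = 33085/6 (I = -5 + ((3 - 148) - 1*(-33260))/6 = -5 + (-145 + 33260)/6 = -5 + (⅙)*33115 = -5 + 33115/6 = 33085/6 ≈ 5514.2)
d(E, b) = -216 (d(E, b) = 27 - (-27)*(0 - 9) = 27 - (-27)*(-9) = 27 - 3*81 = 27 - 243 = -216)
1/(√(I + d(116, 413)) + 652819) = 1/(√(33085/6 - 216) + 652819) = 1/(√(31789/6) + 652819) = 1/(√190734/6 + 652819) = 1/(652819 + √190734/6)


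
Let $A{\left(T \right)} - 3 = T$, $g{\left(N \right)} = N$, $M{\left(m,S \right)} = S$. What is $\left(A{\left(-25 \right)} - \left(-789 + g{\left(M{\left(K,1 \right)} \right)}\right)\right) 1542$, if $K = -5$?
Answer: $1181172$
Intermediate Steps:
$A{\left(T \right)} = 3 + T$
$\left(A{\left(-25 \right)} - \left(-789 + g{\left(M{\left(K,1 \right)} \right)}\right)\right) 1542 = \left(\left(3 - 25\right) + \left(789 - 1\right)\right) 1542 = \left(-22 + \left(789 - 1\right)\right) 1542 = \left(-22 + 788\right) 1542 = 766 \cdot 1542 = 1181172$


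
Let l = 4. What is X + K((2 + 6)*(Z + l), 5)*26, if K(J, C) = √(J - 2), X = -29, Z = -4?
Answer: -29 + 26*I*√2 ≈ -29.0 + 36.77*I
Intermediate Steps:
K(J, C) = √(-2 + J)
X + K((2 + 6)*(Z + l), 5)*26 = -29 + √(-2 + (2 + 6)*(-4 + 4))*26 = -29 + √(-2 + 8*0)*26 = -29 + √(-2 + 0)*26 = -29 + √(-2)*26 = -29 + (I*√2)*26 = -29 + 26*I*√2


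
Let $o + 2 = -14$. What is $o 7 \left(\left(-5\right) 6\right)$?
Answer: $3360$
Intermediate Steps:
$o = -16$ ($o = -2 - 14 = -16$)
$o 7 \left(\left(-5\right) 6\right) = \left(-16\right) 7 \left(\left(-5\right) 6\right) = \left(-112\right) \left(-30\right) = 3360$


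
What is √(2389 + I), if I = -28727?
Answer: I*√26338 ≈ 162.29*I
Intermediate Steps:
√(2389 + I) = √(2389 - 28727) = √(-26338) = I*√26338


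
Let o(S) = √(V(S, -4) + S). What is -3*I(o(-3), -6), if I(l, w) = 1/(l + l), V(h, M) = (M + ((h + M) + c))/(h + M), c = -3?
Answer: 3*I/2 ≈ 1.5*I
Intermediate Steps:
V(h, M) = (-3 + h + 2*M)/(M + h) (V(h, M) = (M + ((h + M) - 3))/(h + M) = (M + ((M + h) - 3))/(M + h) = (M + (-3 + M + h))/(M + h) = (-3 + h + 2*M)/(M + h))
o(S) = √(S + (-11 + S)/(-4 + S)) (o(S) = √((-3 + S + 2*(-4))/(-4 + S) + S) = √((-3 + S - 8)/(-4 + S) + S) = √((-11 + S)/(-4 + S) + S) = √(S + (-11 + S)/(-4 + S)))
I(l, w) = 1/(2*l)
-3*I(o(-3), -6) = -3/(2*(√((-11 - 3 - 3*(-4 - 3))/(-4 - 3)))) = -3/(2*(√((-11 - 3 - 3*(-7))/(-7)))) = -3/(2*(√(-(-11 - 3 + 21)/7))) = -3/(2*(√(-⅐*7))) = -3/(2*(√(-1))) = -3/(2*I) = -3*(-I)/2 = -(-3)*I/2 = 3*I/2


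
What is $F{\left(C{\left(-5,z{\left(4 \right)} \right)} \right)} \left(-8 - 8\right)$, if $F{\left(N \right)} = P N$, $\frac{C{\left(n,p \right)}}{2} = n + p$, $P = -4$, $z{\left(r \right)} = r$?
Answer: $-128$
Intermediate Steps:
$C{\left(n,p \right)} = 2 n + 2 p$ ($C{\left(n,p \right)} = 2 \left(n + p\right) = 2 n + 2 p$)
$F{\left(N \right)} = - 4 N$
$F{\left(C{\left(-5,z{\left(4 \right)} \right)} \right)} \left(-8 - 8\right) = - 4 \left(2 \left(-5\right) + 2 \cdot 4\right) \left(-8 - 8\right) = - 4 \left(-10 + 8\right) \left(-16\right) = \left(-4\right) \left(-2\right) \left(-16\right) = 8 \left(-16\right) = -128$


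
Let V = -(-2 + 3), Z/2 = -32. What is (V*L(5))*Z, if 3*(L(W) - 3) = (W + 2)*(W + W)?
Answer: 5056/3 ≈ 1685.3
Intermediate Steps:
Z = -64 (Z = 2*(-32) = -64)
V = -1 (V = -1*1 = -1)
L(W) = 3 + 2*W*(2 + W)/3 (L(W) = 3 + ((W + 2)*(W + W))/3 = 3 + ((2 + W)*(2*W))/3 = 3 + (2*W*(2 + W))/3 = 3 + 2*W*(2 + W)/3)
(V*L(5))*Z = -(3 + (⅔)*5² + (4/3)*5)*(-64) = -(3 + (⅔)*25 + 20/3)*(-64) = -(3 + 50/3 + 20/3)*(-64) = -1*79/3*(-64) = -79/3*(-64) = 5056/3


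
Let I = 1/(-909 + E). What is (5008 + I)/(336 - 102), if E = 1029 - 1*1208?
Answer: 419131/19584 ≈ 21.402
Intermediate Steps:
E = -179 (E = 1029 - 1208 = -179)
I = -1/1088 (I = 1/(-909 - 179) = 1/(-1088) = -1/1088 ≈ -0.00091912)
(5008 + I)/(336 - 102) = (5008 - 1/1088)/(336 - 102) = (5448703/1088)/234 = (5448703/1088)*(1/234) = 419131/19584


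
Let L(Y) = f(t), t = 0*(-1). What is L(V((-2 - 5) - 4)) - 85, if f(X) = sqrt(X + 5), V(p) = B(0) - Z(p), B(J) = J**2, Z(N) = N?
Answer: -85 + sqrt(5) ≈ -82.764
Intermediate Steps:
t = 0
V(p) = -p (V(p) = 0**2 - p = 0 - p = -p)
f(X) = sqrt(5 + X)
L(Y) = sqrt(5) (L(Y) = sqrt(5 + 0) = sqrt(5))
L(V((-2 - 5) - 4)) - 85 = sqrt(5) - 85 = -85 + sqrt(5)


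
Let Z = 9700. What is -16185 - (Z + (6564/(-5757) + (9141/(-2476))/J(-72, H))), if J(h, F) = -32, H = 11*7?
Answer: -3935560276043/152046208 ≈ -25884.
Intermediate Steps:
H = 77
-16185 - (Z + (6564/(-5757) + (9141/(-2476))/J(-72, H))) = -16185 - (9700 + (6564/(-5757) + (9141/(-2476))/(-32))) = -16185 - (9700 + (6564*(-1/5757) + (9141*(-1/2476))*(-1/32))) = -16185 - (9700 + (-2188/1919 - 9141/2476*(-1/32))) = -16185 - (9700 + (-2188/1919 + 9141/79232)) = -16185 - (9700 - 155818037/152046208) = -16185 - 1*1474692399563/152046208 = -16185 - 1474692399563/152046208 = -3935560276043/152046208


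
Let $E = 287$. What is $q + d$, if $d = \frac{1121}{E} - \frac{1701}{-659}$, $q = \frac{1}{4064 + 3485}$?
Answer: $\frac{9262253507}{1427765017} \approx 6.4872$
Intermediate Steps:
$q = \frac{1}{7549} \approx 0.00013247$
$d = \frac{1226926}{189133}$ ($d = \frac{1121}{287} - \frac{1701}{-659} = 1121 \cdot \frac{1}{287} - - \frac{1701}{659} = \frac{1121}{287} + \frac{1701}{659} = \frac{1226926}{189133} \approx 6.4871$)
$q + d = \frac{1}{7549} + \frac{1226926}{189133} = \frac{9262253507}{1427765017}$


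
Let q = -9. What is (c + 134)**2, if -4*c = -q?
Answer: 277729/16 ≈ 17358.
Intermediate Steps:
c = -9/4 (c = -(-1)*(-9)/4 = -1/4*9 = -9/4 ≈ -2.2500)
(c + 134)**2 = (-9/4 + 134)**2 = (527/4)**2 = 277729/16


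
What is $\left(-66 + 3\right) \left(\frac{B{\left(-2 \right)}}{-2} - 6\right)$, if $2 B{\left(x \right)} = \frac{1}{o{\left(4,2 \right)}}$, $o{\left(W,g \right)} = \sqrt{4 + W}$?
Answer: $378 + \frac{63 \sqrt{2}}{16} \approx 383.57$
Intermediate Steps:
$B{\left(x \right)} = \frac{\sqrt{2}}{8}$ ($B{\left(x \right)} = \frac{1}{2 \sqrt{4 + 4}} = \frac{1}{2 \sqrt{8}} = \frac{1}{2 \cdot 2 \sqrt{2}} = \frac{\frac{1}{4} \sqrt{2}}{2} = \frac{\sqrt{2}}{8}$)
$\left(-66 + 3\right) \left(\frac{B{\left(-2 \right)}}{-2} - 6\right) = \left(-66 + 3\right) \left(\frac{\frac{1}{8} \sqrt{2}}{-2} - 6\right) = - 63 \left(\frac{\sqrt{2}}{8} \left(- \frac{1}{2}\right) - 6\right) = - 63 \left(- \frac{\sqrt{2}}{16} - 6\right) = - 63 \left(-6 - \frac{\sqrt{2}}{16}\right) = 378 + \frac{63 \sqrt{2}}{16}$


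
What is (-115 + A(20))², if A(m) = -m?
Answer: 18225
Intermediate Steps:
(-115 + A(20))² = (-115 - 1*20)² = (-115 - 20)² = (-135)² = 18225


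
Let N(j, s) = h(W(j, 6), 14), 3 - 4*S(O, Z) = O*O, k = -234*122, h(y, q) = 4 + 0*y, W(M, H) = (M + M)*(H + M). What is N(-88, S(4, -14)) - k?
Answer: 28552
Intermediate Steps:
W(M, H) = 2*M*(H + M) (W(M, H) = (2*M)*(H + M) = 2*M*(H + M))
h(y, q) = 4 (h(y, q) = 4 + 0 = 4)
k = -28548
S(O, Z) = ¾ - O²/4 (S(O, Z) = ¾ - O*O/4 = ¾ - O²/4)
N(j, s) = 4
N(-88, S(4, -14)) - k = 4 - 1*(-28548) = 4 + 28548 = 28552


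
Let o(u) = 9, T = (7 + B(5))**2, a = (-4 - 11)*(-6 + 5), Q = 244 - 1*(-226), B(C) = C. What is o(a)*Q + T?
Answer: 4374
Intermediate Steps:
Q = 470 (Q = 244 + 226 = 470)
a = 15 (a = -15*(-1) = 15)
T = 144 (T = (7 + 5)**2 = 12**2 = 144)
o(a)*Q + T = 9*470 + 144 = 4230 + 144 = 4374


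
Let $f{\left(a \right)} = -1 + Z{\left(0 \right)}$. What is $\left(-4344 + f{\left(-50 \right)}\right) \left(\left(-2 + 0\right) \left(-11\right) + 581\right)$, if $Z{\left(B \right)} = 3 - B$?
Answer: $-2618226$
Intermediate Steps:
$f{\left(a \right)} = 2$ ($f{\left(a \right)} = -1 + \left(3 - 0\right) = -1 + \left(3 + 0\right) = -1 + 3 = 2$)
$\left(-4344 + f{\left(-50 \right)}\right) \left(\left(-2 + 0\right) \left(-11\right) + 581\right) = \left(-4344 + 2\right) \left(\left(-2 + 0\right) \left(-11\right) + 581\right) = - 4342 \left(\left(-2\right) \left(-11\right) + 581\right) = - 4342 \left(22 + 581\right) = \left(-4342\right) 603 = -2618226$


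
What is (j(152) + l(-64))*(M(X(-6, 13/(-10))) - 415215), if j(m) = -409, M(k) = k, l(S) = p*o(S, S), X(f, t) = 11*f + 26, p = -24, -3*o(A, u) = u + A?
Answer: 595060415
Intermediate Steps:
o(A, u) = -A/3 - u/3 (o(A, u) = -(u + A)/3 = -(A + u)/3 = -A/3 - u/3)
X(f, t) = 26 + 11*f
l(S) = 16*S (l(S) = -24*(-S/3 - S/3) = -(-16)*S = 16*S)
(j(152) + l(-64))*(M(X(-6, 13/(-10))) - 415215) = (-409 + 16*(-64))*((26 + 11*(-6)) - 415215) = (-409 - 1024)*((26 - 66) - 415215) = -1433*(-40 - 415215) = -1433*(-415255) = 595060415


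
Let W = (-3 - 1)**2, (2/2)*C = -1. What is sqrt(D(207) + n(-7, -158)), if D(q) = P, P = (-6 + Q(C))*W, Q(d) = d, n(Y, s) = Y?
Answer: I*sqrt(119) ≈ 10.909*I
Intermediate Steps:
C = -1
W = 16 (W = (-4)**2 = 16)
P = -112 (P = (-6 - 1)*16 = -7*16 = -112)
D(q) = -112
sqrt(D(207) + n(-7, -158)) = sqrt(-112 - 7) = sqrt(-119) = I*sqrt(119)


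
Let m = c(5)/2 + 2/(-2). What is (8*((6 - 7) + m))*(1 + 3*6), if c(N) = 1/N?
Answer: -1444/5 ≈ -288.80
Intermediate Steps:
m = -9/10 (m = 1/(5*2) + 2/(-2) = (1/5)*(1/2) + 2*(-1/2) = 1/10 - 1 = -9/10 ≈ -0.90000)
(8*((6 - 7) + m))*(1 + 3*6) = (8*((6 - 7) - 9/10))*(1 + 3*6) = (8*(-1 - 9/10))*(1 + 18) = (8*(-19/10))*19 = -76/5*19 = -1444/5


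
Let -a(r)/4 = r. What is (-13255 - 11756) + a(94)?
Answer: -25387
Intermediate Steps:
a(r) = -4*r
(-13255 - 11756) + a(94) = (-13255 - 11756) - 4*94 = -25011 - 376 = -25387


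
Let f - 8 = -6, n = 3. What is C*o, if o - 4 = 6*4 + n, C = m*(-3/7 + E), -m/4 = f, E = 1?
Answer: -992/7 ≈ -141.71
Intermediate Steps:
f = 2 (f = 8 - 6 = 2)
m = -8 (m = -4*2 = -8)
C = -32/7 (C = -8*(-3/7 + 1) = -8*4/7 = -32/7 ≈ -4.5714)
o = 31 (o = 4 + (6*4 + 3) = 4 + (24 + 3) = 4 + 27 = 31)
C*o = -32/7*31 = -992/7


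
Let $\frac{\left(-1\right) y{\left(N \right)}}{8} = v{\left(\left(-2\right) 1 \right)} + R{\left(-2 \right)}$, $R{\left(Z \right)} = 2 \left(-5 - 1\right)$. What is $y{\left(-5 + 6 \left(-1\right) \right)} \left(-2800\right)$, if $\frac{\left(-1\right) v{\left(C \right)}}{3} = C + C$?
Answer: $0$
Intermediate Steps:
$R{\left(Z \right)} = -12$ ($R{\left(Z \right)} = 2 \left(-6\right) = -12$)
$v{\left(C \right)} = - 6 C$ ($v{\left(C \right)} = - 3 \left(C + C\right) = - 3 \cdot 2 C = - 6 C$)
$y{\left(N \right)} = 0$ ($y{\left(N \right)} = - 8 \left(- 6 \left(\left(-2\right) 1\right) - 12\right) = - 8 \left(\left(-6\right) \left(-2\right) - 12\right) = - 8 \left(12 - 12\right) = \left(-8\right) 0 = 0$)
$y{\left(-5 + 6 \left(-1\right) \right)} \left(-2800\right) = 0 \left(-2800\right) = 0$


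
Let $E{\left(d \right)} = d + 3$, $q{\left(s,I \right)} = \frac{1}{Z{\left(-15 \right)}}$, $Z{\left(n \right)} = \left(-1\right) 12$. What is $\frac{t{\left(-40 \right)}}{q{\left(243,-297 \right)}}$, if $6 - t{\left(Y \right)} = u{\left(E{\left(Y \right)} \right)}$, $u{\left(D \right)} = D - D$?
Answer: $-72$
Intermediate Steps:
$Z{\left(n \right)} = -12$
$q{\left(s,I \right)} = - \frac{1}{12}$ ($q{\left(s,I \right)} = \frac{1}{-12} = - \frac{1}{12}$)
$E{\left(d \right)} = 3 + d$
$u{\left(D \right)} = 0$
$t{\left(Y \right)} = 6$ ($t{\left(Y \right)} = 6 - 0 = 6 + 0 = 6$)
$\frac{t{\left(-40 \right)}}{q{\left(243,-297 \right)}} = \frac{6}{- \frac{1}{12}} = 6 \left(-12\right) = -72$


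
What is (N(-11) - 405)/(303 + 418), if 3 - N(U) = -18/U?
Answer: -4440/7931 ≈ -0.55983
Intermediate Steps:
N(U) = 3 + 18/U (N(U) = 3 - (-18)/U = 3 + 18/U)
(N(-11) - 405)/(303 + 418) = ((3 + 18/(-11)) - 405)/(303 + 418) = ((3 + 18*(-1/11)) - 405)/721 = ((3 - 18/11) - 405)*(1/721) = (15/11 - 405)*(1/721) = -4440/11*1/721 = -4440/7931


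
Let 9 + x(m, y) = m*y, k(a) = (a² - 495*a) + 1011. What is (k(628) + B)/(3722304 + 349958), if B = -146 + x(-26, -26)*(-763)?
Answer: -212266/2036131 ≈ -0.10425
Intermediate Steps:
k(a) = 1011 + a² - 495*a
x(m, y) = -9 + m*y
B = -509067 (B = -146 + (-9 - 26*(-26))*(-763) = -146 + (-9 + 676)*(-763) = -146 + 667*(-763) = -146 - 508921 = -509067)
(k(628) + B)/(3722304 + 349958) = ((1011 + 628² - 495*628) - 509067)/(3722304 + 349958) = ((1011 + 394384 - 310860) - 509067)/4072262 = (84535 - 509067)*(1/4072262) = -424532*1/4072262 = -212266/2036131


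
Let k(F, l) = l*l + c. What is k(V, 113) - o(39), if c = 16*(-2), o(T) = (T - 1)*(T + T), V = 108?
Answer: 9773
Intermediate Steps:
o(T) = 2*T*(-1 + T) (o(T) = (-1 + T)*(2*T) = 2*T*(-1 + T))
c = -32
k(F, l) = -32 + l² (k(F, l) = l*l - 32 = l² - 32 = -32 + l²)
k(V, 113) - o(39) = (-32 + 113²) - 2*39*(-1 + 39) = (-32 + 12769) - 2*39*38 = 12737 - 1*2964 = 12737 - 2964 = 9773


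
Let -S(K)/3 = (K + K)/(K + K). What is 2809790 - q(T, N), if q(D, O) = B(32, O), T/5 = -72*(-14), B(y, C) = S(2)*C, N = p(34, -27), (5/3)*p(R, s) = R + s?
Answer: 14049013/5 ≈ 2.8098e+6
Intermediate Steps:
p(R, s) = 3*R/5 + 3*s/5 (p(R, s) = 3*(R + s)/5 = 3*R/5 + 3*s/5)
S(K) = -3 (S(K) = -3*(K + K)/(K + K) = -3*2*K/(2*K) = -3*2*K*1/(2*K) = -3*1 = -3)
N = 21/5 (N = (⅗)*34 + (⅗)*(-27) = 102/5 - 81/5 = 21/5 ≈ 4.2000)
B(y, C) = -3*C
T = 5040 (T = 5*(-72*(-14)) = 5*1008 = 5040)
q(D, O) = -3*O
2809790 - q(T, N) = 2809790 - (-3)*21/5 = 2809790 - 1*(-63/5) = 2809790 + 63/5 = 14049013/5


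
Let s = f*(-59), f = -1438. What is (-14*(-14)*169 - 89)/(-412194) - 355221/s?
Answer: -37305680086/8742840837 ≈ -4.2670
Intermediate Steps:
s = 84842 (s = -1438*(-59) = 84842)
(-14*(-14)*169 - 89)/(-412194) - 355221/s = (-14*(-14)*169 - 89)/(-412194) - 355221/84842 = (196*169 - 89)*(-1/412194) - 355221*1/84842 = (33124 - 89)*(-1/412194) - 355221/84842 = 33035*(-1/412194) - 355221/84842 = -33035/412194 - 355221/84842 = -37305680086/8742840837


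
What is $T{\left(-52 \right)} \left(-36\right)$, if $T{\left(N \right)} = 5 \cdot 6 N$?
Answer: $56160$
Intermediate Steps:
$T{\left(N \right)} = 30 N$
$T{\left(-52 \right)} \left(-36\right) = 30 \left(-52\right) \left(-36\right) = \left(-1560\right) \left(-36\right) = 56160$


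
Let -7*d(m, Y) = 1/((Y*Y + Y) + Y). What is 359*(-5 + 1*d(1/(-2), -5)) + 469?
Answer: -139589/105 ≈ -1329.4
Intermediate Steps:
d(m, Y) = -1/(7*(Y² + 2*Y)) (d(m, Y) = -1/(7*((Y*Y + Y) + Y)) = -1/(7*((Y² + Y) + Y)) = -1/(7*((Y + Y²) + Y)) = -1/(7*(Y² + 2*Y)))
359*(-5 + 1*d(1/(-2), -5)) + 469 = 359*(-5 + 1*(-⅐/(-5*(2 - 5)))) + 469 = 359*(-5 + 1*(-⅐*(-⅕)/(-3))) + 469 = 359*(-5 + 1*(-⅐*(-⅕)*(-⅓))) + 469 = 359*(-5 + 1*(-1/105)) + 469 = 359*(-5 - 1/105) + 469 = 359*(-526/105) + 469 = -188834/105 + 469 = -139589/105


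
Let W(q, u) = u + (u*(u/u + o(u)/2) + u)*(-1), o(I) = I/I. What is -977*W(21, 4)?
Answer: 5862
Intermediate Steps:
o(I) = 1
W(q, u) = -3*u/2 (W(q, u) = u + (u*(u/u + 1/2) + u)*(-1) = u + (u*(1 + 1*(½)) + u)*(-1) = u + (u*(1 + ½) + u)*(-1) = u + (u*(3/2) + u)*(-1) = u + (3*u/2 + u)*(-1) = u + (5*u/2)*(-1) = u - 5*u/2 = -3*u/2)
-977*W(21, 4) = -(-2931)*4/2 = -977*(-6) = 5862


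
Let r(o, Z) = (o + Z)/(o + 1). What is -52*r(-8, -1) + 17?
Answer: -349/7 ≈ -49.857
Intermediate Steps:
r(o, Z) = (Z + o)/(1 + o)
-52*r(-8, -1) + 17 = -52*(-1 - 8)/(1 - 8) + 17 = -52*(-9)/(-7) + 17 = -(-52)*(-9)/7 + 17 = -52*9/7 + 17 = -468/7 + 17 = -349/7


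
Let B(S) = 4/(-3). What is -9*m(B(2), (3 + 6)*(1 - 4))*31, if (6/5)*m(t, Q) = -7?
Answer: 3255/2 ≈ 1627.5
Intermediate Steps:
B(S) = -4/3 (B(S) = 4*(-⅓) = -4/3)
m(t, Q) = -35/6 (m(t, Q) = (⅚)*(-7) = -35/6)
-9*m(B(2), (3 + 6)*(1 - 4))*31 = -9*(-35/6)*31 = (105/2)*31 = 3255/2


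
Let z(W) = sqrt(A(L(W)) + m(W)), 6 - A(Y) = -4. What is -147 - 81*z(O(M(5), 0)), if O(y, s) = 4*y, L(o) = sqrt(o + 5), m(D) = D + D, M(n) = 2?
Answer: -147 - 81*sqrt(26) ≈ -560.02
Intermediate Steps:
m(D) = 2*D
L(o) = sqrt(5 + o)
A(Y) = 10 (A(Y) = 6 - 1*(-4) = 6 + 4 = 10)
z(W) = sqrt(10 + 2*W)
-147 - 81*z(O(M(5), 0)) = -147 - 81*sqrt(10 + 2*(4*2)) = -147 - 81*sqrt(10 + 2*8) = -147 - 81*sqrt(10 + 16) = -147 - 81*sqrt(26)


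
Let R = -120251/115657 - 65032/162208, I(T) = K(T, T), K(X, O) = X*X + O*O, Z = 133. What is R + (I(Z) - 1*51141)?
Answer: -36968580161345/2345061332 ≈ -15764.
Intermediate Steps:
K(X, O) = O² + X² (K(X, O) = X² + O² = O² + X²)
I(T) = 2*T² (I(T) = T² + T² = 2*T²)
R = -3378385029/2345061332 (R = -120251*1/115657 - 65032*1/162208 = -120251/115657 - 8129/20276 = -3378385029/2345061332 ≈ -1.4406)
R + (I(Z) - 1*51141) = -3378385029/2345061332 + (2*133² - 1*51141) = -3378385029/2345061332 + (2*17689 - 51141) = -3378385029/2345061332 + (35378 - 51141) = -3378385029/2345061332 - 15763 = -36968580161345/2345061332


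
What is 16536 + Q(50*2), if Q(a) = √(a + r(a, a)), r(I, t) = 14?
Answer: 16536 + √114 ≈ 16547.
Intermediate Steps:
Q(a) = √(14 + a) (Q(a) = √(a + 14) = √(14 + a))
16536 + Q(50*2) = 16536 + √(14 + 50*2) = 16536 + √(14 + 100) = 16536 + √114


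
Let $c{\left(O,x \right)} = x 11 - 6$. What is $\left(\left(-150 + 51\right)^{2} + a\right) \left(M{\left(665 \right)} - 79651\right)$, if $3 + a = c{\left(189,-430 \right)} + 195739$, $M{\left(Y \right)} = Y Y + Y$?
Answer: $72938754439$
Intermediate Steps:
$M{\left(Y \right)} = Y + Y^{2}$ ($M{\left(Y \right)} = Y^{2} + Y = Y + Y^{2}$)
$c{\left(O,x \right)} = -6 + 11 x$ ($c{\left(O,x \right)} = 11 x - 6 = -6 + 11 x$)
$a = 191000$ ($a = -3 + \left(\left(-6 + 11 \left(-430\right)\right) + 195739\right) = -3 + \left(\left(-6 - 4730\right) + 195739\right) = -3 + \left(-4736 + 195739\right) = -3 + 191003 = 191000$)
$\left(\left(-150 + 51\right)^{2} + a\right) \left(M{\left(665 \right)} - 79651\right) = \left(\left(-150 + 51\right)^{2} + 191000\right) \left(665 \left(1 + 665\right) - 79651\right) = \left(\left(-99\right)^{2} + 191000\right) \left(665 \cdot 666 - 79651\right) = \left(9801 + 191000\right) \left(442890 - 79651\right) = 200801 \cdot 363239 = 72938754439$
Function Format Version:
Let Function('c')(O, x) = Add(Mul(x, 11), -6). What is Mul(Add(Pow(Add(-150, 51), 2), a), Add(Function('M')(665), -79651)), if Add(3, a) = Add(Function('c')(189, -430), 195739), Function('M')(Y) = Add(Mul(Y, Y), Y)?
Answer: 72938754439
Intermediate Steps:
Function('M')(Y) = Add(Y, Pow(Y, 2)) (Function('M')(Y) = Add(Pow(Y, 2), Y) = Add(Y, Pow(Y, 2)))
Function('c')(O, x) = Add(-6, Mul(11, x)) (Function('c')(O, x) = Add(Mul(11, x), -6) = Add(-6, Mul(11, x)))
a = 191000 (a = Add(-3, Add(Add(-6, Mul(11, -430)), 195739)) = Add(-3, Add(Add(-6, -4730), 195739)) = Add(-3, Add(-4736, 195739)) = Add(-3, 191003) = 191000)
Mul(Add(Pow(Add(-150, 51), 2), a), Add(Function('M')(665), -79651)) = Mul(Add(Pow(Add(-150, 51), 2), 191000), Add(Mul(665, Add(1, 665)), -79651)) = Mul(Add(Pow(-99, 2), 191000), Add(Mul(665, 666), -79651)) = Mul(Add(9801, 191000), Add(442890, -79651)) = Mul(200801, 363239) = 72938754439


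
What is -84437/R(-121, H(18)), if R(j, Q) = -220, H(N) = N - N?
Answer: 84437/220 ≈ 383.80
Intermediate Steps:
H(N) = 0
-84437/R(-121, H(18)) = -84437/(-220) = -84437*(-1/220) = 84437/220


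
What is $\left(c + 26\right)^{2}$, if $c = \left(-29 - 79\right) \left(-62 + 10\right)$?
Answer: $31832164$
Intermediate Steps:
$c = 5616$ ($c = \left(-108\right) \left(-52\right) = 5616$)
$\left(c + 26\right)^{2} = \left(5616 + 26\right)^{2} = 5642^{2} = 31832164$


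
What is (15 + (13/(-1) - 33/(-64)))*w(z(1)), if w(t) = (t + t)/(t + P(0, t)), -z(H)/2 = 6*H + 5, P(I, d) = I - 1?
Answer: 77/16 ≈ 4.8125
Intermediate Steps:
P(I, d) = -1 + I
z(H) = -10 - 12*H (z(H) = -2*(6*H + 5) = -2*(5 + 6*H) = -10 - 12*H)
w(t) = 2*t/(-1 + t) (w(t) = (t + t)/(t + (-1 + 0)) = (2*t)/(t - 1) = (2*t)/(-1 + t) = 2*t/(-1 + t))
(15 + (13/(-1) - 33/(-64)))*w(z(1)) = (15 + (13/(-1) - 33/(-64)))*(2*(-10 - 12*1)/(-1 + (-10 - 12*1))) = (15 + (13*(-1) - 33*(-1/64)))*(2*(-10 - 12)/(-1 + (-10 - 12))) = (15 + (-13 + 33/64))*(2*(-22)/(-1 - 22)) = (15 - 799/64)*(2*(-22)/(-23)) = 161*(2*(-22)*(-1/23))/64 = (161/64)*(44/23) = 77/16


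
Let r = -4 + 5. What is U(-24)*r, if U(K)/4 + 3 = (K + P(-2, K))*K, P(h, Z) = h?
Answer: 2484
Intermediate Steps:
r = 1
U(K) = -12 + 4*K*(-2 + K) (U(K) = -12 + 4*((K - 2)*K) = -12 + 4*((-2 + K)*K) = -12 + 4*(K*(-2 + K)) = -12 + 4*K*(-2 + K))
U(-24)*r = (-12 - 8*(-24) + 4*(-24)²)*1 = (-12 + 192 + 4*576)*1 = (-12 + 192 + 2304)*1 = 2484*1 = 2484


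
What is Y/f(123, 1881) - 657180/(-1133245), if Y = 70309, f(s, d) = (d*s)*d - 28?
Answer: 57216064475441/98636233909975 ≈ 0.58007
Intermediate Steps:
f(s, d) = -28 + s*d**2 (f(s, d) = s*d**2 - 28 = -28 + s*d**2)
Y/f(123, 1881) - 657180/(-1133245) = 70309/(-28 + 123*1881**2) - 657180/(-1133245) = 70309/(-28 + 123*3538161) - 657180*(-1/1133245) = 70309/(-28 + 435193803) + 131436/226649 = 70309/435193775 + 131436/226649 = 57216064475441/98636233909975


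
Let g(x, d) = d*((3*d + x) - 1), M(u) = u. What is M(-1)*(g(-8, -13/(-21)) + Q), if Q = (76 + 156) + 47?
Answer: -40363/147 ≈ -274.58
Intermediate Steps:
Q = 279 (Q = 232 + 47 = 279)
g(x, d) = d*(-1 + x + 3*d) (g(x, d) = d*((x + 3*d) - 1) = d*(-1 + x + 3*d))
M(-1)*(g(-8, -13/(-21)) + Q) = -((-13/(-21))*(-1 - 8 + 3*(-13/(-21))) + 279) = -((-13*(-1/21))*(-1 - 8 + 3*(-13*(-1/21))) + 279) = -(13*(-1 - 8 + 3*(13/21))/21 + 279) = -(13*(-1 - 8 + 13/7)/21 + 279) = -((13/21)*(-50/7) + 279) = -(-650/147 + 279) = -1*40363/147 = -40363/147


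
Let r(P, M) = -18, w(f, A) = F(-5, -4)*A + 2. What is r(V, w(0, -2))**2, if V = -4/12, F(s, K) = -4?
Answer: 324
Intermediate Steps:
w(f, A) = 2 - 4*A (w(f, A) = -4*A + 2 = 2 - 4*A)
V = -1/3 (V = -4*1/12 = -1/3 ≈ -0.33333)
r(V, w(0, -2))**2 = (-18)**2 = 324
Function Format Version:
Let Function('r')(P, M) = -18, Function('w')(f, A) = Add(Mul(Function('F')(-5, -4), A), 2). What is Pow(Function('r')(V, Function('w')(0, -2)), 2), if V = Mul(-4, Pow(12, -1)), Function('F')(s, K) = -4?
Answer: 324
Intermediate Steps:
Function('w')(f, A) = Add(2, Mul(-4, A)) (Function('w')(f, A) = Add(Mul(-4, A), 2) = Add(2, Mul(-4, A)))
V = Rational(-1, 3) (V = Mul(-4, Rational(1, 12)) = Rational(-1, 3) ≈ -0.33333)
Pow(Function('r')(V, Function('w')(0, -2)), 2) = Pow(-18, 2) = 324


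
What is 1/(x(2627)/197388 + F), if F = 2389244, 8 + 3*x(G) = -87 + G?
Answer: 49347/117902023879 ≈ 4.1854e-7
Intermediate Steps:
x(G) = -95/3 + G/3 (x(G) = -8/3 + (-87 + G)/3 = -8/3 + (-29 + G/3) = -95/3 + G/3)
1/(x(2627)/197388 + F) = 1/((-95/3 + (⅓)*2627)/197388 + 2389244) = 1/((-95/3 + 2627/3)*(1/197388) + 2389244) = 1/(844*(1/197388) + 2389244) = 1/(211/49347 + 2389244) = 1/(117902023879/49347) = 49347/117902023879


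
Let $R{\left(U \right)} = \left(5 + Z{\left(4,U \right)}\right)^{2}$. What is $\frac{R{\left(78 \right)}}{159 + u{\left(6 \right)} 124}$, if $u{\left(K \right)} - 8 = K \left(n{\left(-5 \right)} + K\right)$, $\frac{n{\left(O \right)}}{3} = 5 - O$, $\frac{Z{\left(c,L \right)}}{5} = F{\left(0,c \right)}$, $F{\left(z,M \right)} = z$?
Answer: $\frac{5}{5587} \approx 0.00089493$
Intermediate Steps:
$Z{\left(c,L \right)} = 0$ ($Z{\left(c,L \right)} = 5 \cdot 0 = 0$)
$n{\left(O \right)} = 15 - 3 O$ ($n{\left(O \right)} = 3 \left(5 - O\right) = 15 - 3 O$)
$u{\left(K \right)} = 8 + K \left(30 + K\right)$ ($u{\left(K \right)} = 8 + K \left(\left(15 - -15\right) + K\right) = 8 + K \left(\left(15 + 15\right) + K\right) = 8 + K \left(30 + K\right)$)
$R{\left(U \right)} = 25$ ($R{\left(U \right)} = \left(5 + 0\right)^{2} = 5^{2} = 25$)
$\frac{R{\left(78 \right)}}{159 + u{\left(6 \right)} 124} = \frac{25}{159 + \left(8 + 6^{2} + 30 \cdot 6\right) 124} = \frac{25}{159 + \left(8 + 36 + 180\right) 124} = \frac{25}{159 + 224 \cdot 124} = \frac{25}{159 + 27776} = \frac{25}{27935} = 25 \cdot \frac{1}{27935} = \frac{5}{5587}$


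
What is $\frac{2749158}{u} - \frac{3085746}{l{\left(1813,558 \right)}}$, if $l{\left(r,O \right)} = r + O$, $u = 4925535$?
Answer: $- \frac{5064143890164}{3892814495} \approx -1300.9$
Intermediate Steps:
$l{\left(r,O \right)} = O + r$
$\frac{2749158}{u} - \frac{3085746}{l{\left(1813,558 \right)}} = \frac{2749158}{4925535} - \frac{3085746}{558 + 1813} = 2749158 \cdot \frac{1}{4925535} - \frac{3085746}{2371} = \frac{916386}{1641845} - \frac{3085746}{2371} = - \frac{5064143890164}{3892814495}$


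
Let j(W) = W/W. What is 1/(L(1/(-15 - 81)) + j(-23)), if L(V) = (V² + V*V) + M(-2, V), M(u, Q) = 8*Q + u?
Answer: -4608/4991 ≈ -0.92326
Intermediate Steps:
M(u, Q) = u + 8*Q
L(V) = -2 + 2*V² + 8*V (L(V) = (V² + V*V) + (-2 + 8*V) = (V² + V²) + (-2 + 8*V) = 2*V² + (-2 + 8*V) = -2 + 2*V² + 8*V)
j(W) = 1
1/(L(1/(-15 - 81)) + j(-23)) = 1/((-2 + 2*(1/(-15 - 81))² + 8/(-15 - 81)) + 1) = 1/((-2 + 2*(1/(-96))² + 8/(-96)) + 1) = 1/((-2 + 2*(-1/96)² + 8*(-1/96)) + 1) = 1/((-2 + 2*(1/9216) - 1/12) + 1) = 1/((-2 + 1/4608 - 1/12) + 1) = 1/(-9599/4608 + 1) = 1/(-4991/4608) = -4608/4991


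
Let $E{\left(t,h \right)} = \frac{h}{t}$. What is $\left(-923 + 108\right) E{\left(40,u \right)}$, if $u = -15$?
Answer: $\frac{2445}{8} \approx 305.63$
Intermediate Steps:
$\left(-923 + 108\right) E{\left(40,u \right)} = \left(-923 + 108\right) \left(- \frac{15}{40}\right) = - 815 \left(\left(-15\right) \frac{1}{40}\right) = \left(-815\right) \left(- \frac{3}{8}\right) = \frac{2445}{8}$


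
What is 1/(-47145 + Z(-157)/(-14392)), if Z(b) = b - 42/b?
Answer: -2259544/106526177273 ≈ -2.1211e-5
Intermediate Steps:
1/(-47145 + Z(-157)/(-14392)) = 1/(-47145 + (-157 - 42/(-157))/(-14392)) = 1/(-47145 + (-157 - 42*(-1/157))*(-1/14392)) = 1/(-47145 + (-157 + 42/157)*(-1/14392)) = 1/(-47145 - 24607/157*(-1/14392)) = 1/(-47145 + 24607/2259544) = 1/(-106526177273/2259544) = -2259544/106526177273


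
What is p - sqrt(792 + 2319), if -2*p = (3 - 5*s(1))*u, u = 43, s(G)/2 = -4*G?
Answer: -1849/2 - sqrt(3111) ≈ -980.28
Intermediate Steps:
s(G) = -8*G (s(G) = 2*(-4*G) = -8*G)
p = -1849/2 (p = -(3 - (-40))*43/2 = -(3 - 5*(-8))*43/2 = -(3 + 40)*43/2 = -43*43/2 = -1/2*1849 = -1849/2 ≈ -924.50)
p - sqrt(792 + 2319) = -1849/2 - sqrt(792 + 2319) = -1849/2 - sqrt(3111)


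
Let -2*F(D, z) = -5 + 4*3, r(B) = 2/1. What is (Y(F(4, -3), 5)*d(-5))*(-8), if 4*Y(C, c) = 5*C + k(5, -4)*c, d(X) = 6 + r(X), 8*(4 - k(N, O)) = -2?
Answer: -60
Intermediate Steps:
r(B) = 2 (r(B) = 2*1 = 2)
k(N, O) = 17/4 (k(N, O) = 4 - 1/8*(-2) = 4 + 1/4 = 17/4)
d(X) = 8 (d(X) = 6 + 2 = 8)
F(D, z) = -7/2 (F(D, z) = -(-5 + 4*3)/2 = -(-5 + 12)/2 = -1/2*7 = -7/2)
Y(C, c) = 5*C/4 + 17*c/16 (Y(C, c) = (5*C + 17*c/4)/4 = 5*C/4 + 17*c/16)
(Y(F(4, -3), 5)*d(-5))*(-8) = (((5/4)*(-7/2) + (17/16)*5)*8)*(-8) = ((-35/8 + 85/16)*8)*(-8) = ((15/16)*8)*(-8) = (15/2)*(-8) = -60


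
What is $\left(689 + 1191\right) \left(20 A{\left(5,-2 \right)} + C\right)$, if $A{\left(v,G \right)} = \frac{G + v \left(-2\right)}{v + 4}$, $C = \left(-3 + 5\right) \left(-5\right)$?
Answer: $- \frac{206800}{3} \approx -68933.0$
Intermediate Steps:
$C = -10$ ($C = 2 \left(-5\right) = -10$)
$A{\left(v,G \right)} = \frac{G - 2 v}{4 + v}$
$\left(689 + 1191\right) \left(20 A{\left(5,-2 \right)} + C\right) = \left(689 + 1191\right) \left(20 \frac{-2 - 10}{4 + 5} - 10\right) = 1880 \left(20 \frac{-2 - 10}{9} - 10\right) = 1880 \left(20 \cdot \frac{1}{9} \left(-12\right) - 10\right) = 1880 \left(20 \left(- \frac{4}{3}\right) - 10\right) = 1880 \left(- \frac{80}{3} - 10\right) = 1880 \left(- \frac{110}{3}\right) = - \frac{206800}{3}$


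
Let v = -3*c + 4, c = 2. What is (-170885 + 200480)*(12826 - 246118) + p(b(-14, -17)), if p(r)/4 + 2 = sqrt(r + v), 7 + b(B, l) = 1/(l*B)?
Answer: -6904276748 + 2*I*sqrt(509558)/119 ≈ -6.9043e+9 + 11.997*I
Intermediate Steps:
b(B, l) = -7 + 1/(B*l) (b(B, l) = -7 + 1/(l*B) = -7 + 1/(B*l))
v = -2 (v = -3*2 + 4 = -6 + 4 = -2)
p(r) = -8 + 4*sqrt(-2 + r) (p(r) = -8 + 4*sqrt(r - 2) = -8 + 4*sqrt(-2 + r))
(-170885 + 200480)*(12826 - 246118) + p(b(-14, -17)) = (-170885 + 200480)*(12826 - 246118) + (-8 + 4*sqrt(-2 + (-7 + 1/(-14*(-17))))) = 29595*(-233292) + (-8 + 4*sqrt(-2 + (-7 - 1/14*(-1/17)))) = -6904276740 + (-8 + 4*sqrt(-2 + (-7 + 1/238))) = -6904276740 + (-8 + 4*sqrt(-2 - 1665/238)) = -6904276740 + (-8 + 4*sqrt(-2141/238)) = -6904276740 + (-8 + 4*(I*sqrt(509558)/238)) = -6904276740 + (-8 + 2*I*sqrt(509558)/119) = -6904276748 + 2*I*sqrt(509558)/119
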